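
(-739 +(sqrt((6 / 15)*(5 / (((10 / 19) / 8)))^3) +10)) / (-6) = 243 / 2 -76*sqrt(190) / 15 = 51.66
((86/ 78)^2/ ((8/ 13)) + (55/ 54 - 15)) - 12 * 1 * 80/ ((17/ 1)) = -3268801/ 47736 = -68.48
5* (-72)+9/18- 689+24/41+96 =-78057/82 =-951.91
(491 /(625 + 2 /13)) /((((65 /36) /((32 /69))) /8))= 1.61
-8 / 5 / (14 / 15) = -12 / 7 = -1.71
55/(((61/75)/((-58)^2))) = 13876500/61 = 227483.61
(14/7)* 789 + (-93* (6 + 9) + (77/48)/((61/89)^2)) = 33295181/178608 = 186.41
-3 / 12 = -1 / 4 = -0.25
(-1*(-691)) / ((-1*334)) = -691 / 334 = -2.07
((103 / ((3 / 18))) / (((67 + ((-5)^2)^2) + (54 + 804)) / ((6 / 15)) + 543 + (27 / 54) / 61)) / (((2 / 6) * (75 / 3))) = 226188 / 13474925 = 0.02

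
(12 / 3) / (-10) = -2 / 5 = -0.40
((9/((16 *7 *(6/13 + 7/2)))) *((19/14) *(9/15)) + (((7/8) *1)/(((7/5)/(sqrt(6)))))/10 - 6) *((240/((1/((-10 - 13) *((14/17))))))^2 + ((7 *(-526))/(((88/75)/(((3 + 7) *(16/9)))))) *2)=-281880480509665/2292059 + 12251153075 *sqrt(6)/9537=-119834742.38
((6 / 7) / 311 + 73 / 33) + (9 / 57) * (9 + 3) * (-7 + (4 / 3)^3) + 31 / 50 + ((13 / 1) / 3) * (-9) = -1022302217 / 22749650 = -44.94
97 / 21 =4.62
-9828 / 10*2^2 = -19656 / 5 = -3931.20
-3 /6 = -1 /2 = -0.50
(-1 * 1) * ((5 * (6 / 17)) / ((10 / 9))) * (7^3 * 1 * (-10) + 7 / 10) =925911 / 170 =5446.54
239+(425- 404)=260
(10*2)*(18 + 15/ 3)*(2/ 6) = 460/ 3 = 153.33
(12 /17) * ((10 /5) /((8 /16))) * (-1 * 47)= -2256 /17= -132.71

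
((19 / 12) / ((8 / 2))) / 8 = 0.05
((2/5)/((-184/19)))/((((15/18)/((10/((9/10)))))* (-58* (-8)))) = -19/16008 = -0.00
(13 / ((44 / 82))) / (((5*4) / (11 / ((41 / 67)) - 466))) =-238797 / 440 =-542.72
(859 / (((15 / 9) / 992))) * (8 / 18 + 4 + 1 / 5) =178094752 / 75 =2374596.69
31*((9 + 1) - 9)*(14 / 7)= 62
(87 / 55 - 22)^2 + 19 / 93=117342472 / 281325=417.11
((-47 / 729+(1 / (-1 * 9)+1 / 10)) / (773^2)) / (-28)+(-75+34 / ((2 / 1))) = -7074121929289 / 121967619480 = -58.00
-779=-779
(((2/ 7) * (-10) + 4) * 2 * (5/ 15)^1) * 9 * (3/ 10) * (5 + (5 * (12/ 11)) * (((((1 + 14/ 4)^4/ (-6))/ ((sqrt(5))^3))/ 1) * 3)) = 72/ 7-177147 * sqrt(5)/ 1925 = -195.49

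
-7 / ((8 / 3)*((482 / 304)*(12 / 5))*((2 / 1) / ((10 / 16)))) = -3325 / 15424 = -0.22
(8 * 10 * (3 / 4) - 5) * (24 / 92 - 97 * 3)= -367785 / 23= -15990.65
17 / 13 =1.31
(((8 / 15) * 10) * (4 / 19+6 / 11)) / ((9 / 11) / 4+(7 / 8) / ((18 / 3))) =40448 / 3515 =11.51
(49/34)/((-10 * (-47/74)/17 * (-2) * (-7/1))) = 0.28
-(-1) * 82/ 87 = 82/ 87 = 0.94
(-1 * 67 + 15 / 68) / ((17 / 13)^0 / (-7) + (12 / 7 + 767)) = -0.09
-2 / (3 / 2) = -4 / 3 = -1.33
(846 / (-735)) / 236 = -141 / 28910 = -0.00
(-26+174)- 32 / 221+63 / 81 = 295631 / 1989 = 148.63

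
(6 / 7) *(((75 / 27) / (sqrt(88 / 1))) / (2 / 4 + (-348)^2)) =0.00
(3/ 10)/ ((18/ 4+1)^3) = 12/ 6655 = 0.00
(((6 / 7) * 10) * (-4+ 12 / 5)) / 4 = -24 / 7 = -3.43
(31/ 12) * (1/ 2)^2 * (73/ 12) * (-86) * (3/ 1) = -97309/ 96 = -1013.64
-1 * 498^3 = -123505992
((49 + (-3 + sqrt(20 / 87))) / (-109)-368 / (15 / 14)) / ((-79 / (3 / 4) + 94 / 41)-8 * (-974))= -11526289 / 257714695-41 * sqrt(435) / 1494745231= -0.04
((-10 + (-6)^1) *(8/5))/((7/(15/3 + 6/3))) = -128/5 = -25.60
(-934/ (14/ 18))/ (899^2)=-8406/ 5657407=-0.00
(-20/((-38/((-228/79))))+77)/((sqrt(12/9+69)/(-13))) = -77519 * sqrt(633)/16669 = -117.00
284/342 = 142/171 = 0.83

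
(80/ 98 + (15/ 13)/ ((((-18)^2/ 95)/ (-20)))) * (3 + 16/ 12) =-25.78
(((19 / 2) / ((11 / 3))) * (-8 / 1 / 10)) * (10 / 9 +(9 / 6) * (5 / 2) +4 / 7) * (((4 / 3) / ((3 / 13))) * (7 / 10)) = -338143 / 7425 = -45.54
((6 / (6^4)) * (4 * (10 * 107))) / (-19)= -535 / 513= -1.04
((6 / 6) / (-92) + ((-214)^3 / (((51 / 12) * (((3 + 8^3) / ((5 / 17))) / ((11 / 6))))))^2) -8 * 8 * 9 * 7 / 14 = 4276558046062544711 / 733669511292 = 5828997.91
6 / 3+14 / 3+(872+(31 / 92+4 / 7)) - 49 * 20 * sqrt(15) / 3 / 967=1699339 / 1932 - 980 * sqrt(15) / 2901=878.27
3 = 3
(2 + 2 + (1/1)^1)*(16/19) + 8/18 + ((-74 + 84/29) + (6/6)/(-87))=-329575/4959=-66.46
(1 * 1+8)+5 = 14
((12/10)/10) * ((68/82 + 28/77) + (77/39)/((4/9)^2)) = 3148599/2345200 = 1.34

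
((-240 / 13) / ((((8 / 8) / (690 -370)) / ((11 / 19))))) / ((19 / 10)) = -8448000 / 4693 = -1800.13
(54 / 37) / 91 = 54 / 3367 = 0.02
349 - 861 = -512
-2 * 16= -32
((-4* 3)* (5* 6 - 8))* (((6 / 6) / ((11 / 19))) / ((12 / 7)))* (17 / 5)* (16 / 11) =-72352 / 55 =-1315.49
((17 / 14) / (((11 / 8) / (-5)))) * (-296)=1307.01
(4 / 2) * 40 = 80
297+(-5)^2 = 322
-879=-879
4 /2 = 2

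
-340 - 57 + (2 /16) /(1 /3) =-3173 /8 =-396.62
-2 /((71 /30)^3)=-54000 /357911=-0.15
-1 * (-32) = 32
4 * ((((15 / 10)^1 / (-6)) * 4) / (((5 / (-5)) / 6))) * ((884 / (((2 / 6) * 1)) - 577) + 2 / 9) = 149416 / 3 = 49805.33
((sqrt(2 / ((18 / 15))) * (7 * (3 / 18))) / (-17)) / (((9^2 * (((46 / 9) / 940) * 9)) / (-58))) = 95410 * sqrt(15) / 285039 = 1.30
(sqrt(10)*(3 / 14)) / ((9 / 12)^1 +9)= 2*sqrt(10) / 91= 0.07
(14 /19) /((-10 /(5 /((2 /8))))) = -28 /19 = -1.47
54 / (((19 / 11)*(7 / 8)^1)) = 4752 / 133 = 35.73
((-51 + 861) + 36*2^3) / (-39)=-366 / 13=-28.15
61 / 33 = 1.85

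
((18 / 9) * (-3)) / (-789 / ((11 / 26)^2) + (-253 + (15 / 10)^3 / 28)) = 162624 / 126327581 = 0.00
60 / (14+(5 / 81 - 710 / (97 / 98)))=-471420 / 5525497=-0.09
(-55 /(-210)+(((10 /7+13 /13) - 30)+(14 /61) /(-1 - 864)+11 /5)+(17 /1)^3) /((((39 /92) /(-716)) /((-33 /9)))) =3924462779385368 /129643605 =30271163.62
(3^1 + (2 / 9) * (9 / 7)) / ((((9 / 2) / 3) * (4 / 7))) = 23 / 6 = 3.83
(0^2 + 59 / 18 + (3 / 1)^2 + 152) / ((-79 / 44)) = -65054 / 711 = -91.50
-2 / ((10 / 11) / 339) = -3729 / 5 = -745.80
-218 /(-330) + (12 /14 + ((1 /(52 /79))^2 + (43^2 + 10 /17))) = 98403386099 /53093040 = 1853.41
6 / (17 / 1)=6 / 17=0.35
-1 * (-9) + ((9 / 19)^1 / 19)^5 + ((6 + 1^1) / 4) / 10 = 2250101318974927 / 245242650312040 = 9.18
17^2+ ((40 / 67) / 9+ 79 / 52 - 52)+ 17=8014141 / 31356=255.59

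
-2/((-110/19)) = 19/55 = 0.35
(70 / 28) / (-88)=-5 / 176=-0.03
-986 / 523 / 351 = -986 / 183573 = -0.01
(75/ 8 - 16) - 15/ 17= -1021/ 136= -7.51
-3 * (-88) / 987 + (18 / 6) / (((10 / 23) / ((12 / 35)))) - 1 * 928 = -1087306 / 1175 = -925.37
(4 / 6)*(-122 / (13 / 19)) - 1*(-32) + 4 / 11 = -37112 / 429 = -86.51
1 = 1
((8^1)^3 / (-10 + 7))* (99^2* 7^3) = -573737472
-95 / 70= -19 / 14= -1.36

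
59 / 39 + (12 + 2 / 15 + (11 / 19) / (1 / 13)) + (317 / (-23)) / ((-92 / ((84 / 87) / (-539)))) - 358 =-491382040869 / 1458852395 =-336.83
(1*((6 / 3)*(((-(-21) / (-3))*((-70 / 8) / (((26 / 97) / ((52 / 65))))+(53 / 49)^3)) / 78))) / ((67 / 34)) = 430739591 / 190305661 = 2.26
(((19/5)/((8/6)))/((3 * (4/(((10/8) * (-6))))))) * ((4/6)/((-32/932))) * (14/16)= 30989/1024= 30.26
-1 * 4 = -4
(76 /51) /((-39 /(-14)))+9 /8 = 26413 /15912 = 1.66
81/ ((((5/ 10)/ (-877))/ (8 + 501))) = -72315666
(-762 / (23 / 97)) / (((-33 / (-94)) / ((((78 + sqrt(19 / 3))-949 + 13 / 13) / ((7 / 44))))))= 8059582560 / 161-9263888 *sqrt(57) / 483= 49914713.99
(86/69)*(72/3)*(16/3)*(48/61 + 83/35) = 74226944/147315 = 503.87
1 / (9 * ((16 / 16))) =0.11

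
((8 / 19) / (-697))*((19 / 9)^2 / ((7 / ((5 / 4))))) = -0.00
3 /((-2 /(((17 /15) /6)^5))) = -1419857 /3936600000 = -0.00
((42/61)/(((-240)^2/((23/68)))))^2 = 0.00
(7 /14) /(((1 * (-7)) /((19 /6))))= -19 /84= -0.23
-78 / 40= -39 / 20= -1.95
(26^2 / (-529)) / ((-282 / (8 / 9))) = 2704 / 671301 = 0.00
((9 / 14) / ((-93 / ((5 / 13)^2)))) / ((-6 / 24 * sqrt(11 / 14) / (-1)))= -150 * sqrt(154) / 403403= -0.00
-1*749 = -749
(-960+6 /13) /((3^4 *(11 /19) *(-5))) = 266 /65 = 4.09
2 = 2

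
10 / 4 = 2.50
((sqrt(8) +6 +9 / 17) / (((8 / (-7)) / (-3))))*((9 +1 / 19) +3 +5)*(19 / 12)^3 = 22743*sqrt(2) / 64 +2524473 / 2176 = 1662.70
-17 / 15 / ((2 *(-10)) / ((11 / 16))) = 187 / 4800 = 0.04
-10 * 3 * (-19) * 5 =2850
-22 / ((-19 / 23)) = 506 / 19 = 26.63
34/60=17/30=0.57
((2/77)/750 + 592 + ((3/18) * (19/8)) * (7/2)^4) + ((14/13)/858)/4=813760257139/1249248000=651.40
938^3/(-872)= -103161709/109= -946437.70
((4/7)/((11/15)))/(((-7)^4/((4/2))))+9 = 1664013/184877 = 9.00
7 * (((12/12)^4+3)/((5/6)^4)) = 36288/625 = 58.06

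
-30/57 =-10/19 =-0.53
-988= -988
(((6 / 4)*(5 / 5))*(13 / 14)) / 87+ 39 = 39.02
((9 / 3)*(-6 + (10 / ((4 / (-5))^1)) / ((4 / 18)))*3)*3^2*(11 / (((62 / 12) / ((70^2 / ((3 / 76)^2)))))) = -1046523693600 / 31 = -33758828825.81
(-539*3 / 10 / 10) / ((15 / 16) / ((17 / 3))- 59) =109956 / 400075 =0.27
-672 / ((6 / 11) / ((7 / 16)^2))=-3773 / 16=-235.81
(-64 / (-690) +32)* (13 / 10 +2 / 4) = 33216 / 575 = 57.77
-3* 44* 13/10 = -858/5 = -171.60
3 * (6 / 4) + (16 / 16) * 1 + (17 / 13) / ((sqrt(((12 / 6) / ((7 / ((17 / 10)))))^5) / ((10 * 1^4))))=11 / 2 + 12250 * sqrt(595) / 3757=85.03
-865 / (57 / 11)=-9515 / 57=-166.93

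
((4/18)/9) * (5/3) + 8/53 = 2474/12879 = 0.19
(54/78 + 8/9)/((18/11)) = 2035/2106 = 0.97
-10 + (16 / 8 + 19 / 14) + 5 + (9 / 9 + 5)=4.36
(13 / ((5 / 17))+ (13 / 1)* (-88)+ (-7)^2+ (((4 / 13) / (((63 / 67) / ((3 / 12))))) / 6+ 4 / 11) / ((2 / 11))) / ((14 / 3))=-51534347 / 229320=-224.73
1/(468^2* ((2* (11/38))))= 19/2409264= 0.00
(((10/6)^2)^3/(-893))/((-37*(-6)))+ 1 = 144505709/144521334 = 1.00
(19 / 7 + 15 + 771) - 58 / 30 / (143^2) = 1693483732 / 2147145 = 788.71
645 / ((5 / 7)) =903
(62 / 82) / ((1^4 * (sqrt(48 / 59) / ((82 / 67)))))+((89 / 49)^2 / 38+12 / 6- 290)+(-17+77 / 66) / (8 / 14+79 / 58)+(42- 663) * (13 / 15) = -833.28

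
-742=-742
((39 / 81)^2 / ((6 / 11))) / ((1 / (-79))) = -146861 / 4374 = -33.58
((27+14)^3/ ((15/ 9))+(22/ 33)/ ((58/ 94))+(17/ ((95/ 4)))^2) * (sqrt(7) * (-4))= -129881113372 * sqrt(7)/ 785175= -437651.64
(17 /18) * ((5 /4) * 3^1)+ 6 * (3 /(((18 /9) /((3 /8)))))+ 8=179 /12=14.92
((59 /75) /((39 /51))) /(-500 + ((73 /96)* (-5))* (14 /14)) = -1888 /924625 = -0.00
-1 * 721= -721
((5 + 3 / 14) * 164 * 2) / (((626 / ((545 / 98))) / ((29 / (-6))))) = -47304365 / 644154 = -73.44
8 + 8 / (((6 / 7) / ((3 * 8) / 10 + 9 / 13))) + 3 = 2591 / 65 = 39.86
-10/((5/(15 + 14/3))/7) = -826/3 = -275.33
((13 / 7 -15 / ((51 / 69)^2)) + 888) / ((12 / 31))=13520929 / 6069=2227.87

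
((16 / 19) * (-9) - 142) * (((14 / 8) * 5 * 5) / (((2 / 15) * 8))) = -3730125 / 608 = -6135.07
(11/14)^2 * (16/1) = 484/49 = 9.88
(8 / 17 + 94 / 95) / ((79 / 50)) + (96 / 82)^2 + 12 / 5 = 1006874664 / 214470385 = 4.69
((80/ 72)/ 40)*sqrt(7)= sqrt(7)/ 36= 0.07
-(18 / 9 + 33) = -35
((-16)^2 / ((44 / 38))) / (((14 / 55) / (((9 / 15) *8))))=29184 / 7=4169.14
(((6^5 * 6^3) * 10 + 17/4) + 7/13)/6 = 291133523/104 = 2799360.80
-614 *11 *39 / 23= -263406 / 23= -11452.43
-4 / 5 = -0.80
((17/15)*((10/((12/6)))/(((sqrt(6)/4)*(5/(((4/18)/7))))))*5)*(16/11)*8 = 8704*sqrt(6)/6237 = 3.42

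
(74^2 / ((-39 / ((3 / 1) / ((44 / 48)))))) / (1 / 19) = -1248528 / 143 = -8730.97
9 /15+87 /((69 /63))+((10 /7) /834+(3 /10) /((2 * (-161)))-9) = 95382293 /1342740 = 71.04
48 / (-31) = -48 / 31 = -1.55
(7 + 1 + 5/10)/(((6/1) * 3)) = 17/36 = 0.47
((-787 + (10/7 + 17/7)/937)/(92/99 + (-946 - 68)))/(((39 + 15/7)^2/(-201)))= -13315136527/144346334208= -0.09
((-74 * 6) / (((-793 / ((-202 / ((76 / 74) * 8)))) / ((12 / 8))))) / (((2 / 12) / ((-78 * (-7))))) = -78398523 / 1159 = -67643.25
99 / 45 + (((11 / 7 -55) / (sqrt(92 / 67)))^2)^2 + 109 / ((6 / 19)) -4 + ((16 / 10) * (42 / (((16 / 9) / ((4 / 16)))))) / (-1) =65876547614051 / 15241548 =4322169.09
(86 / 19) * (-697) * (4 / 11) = -239768 / 209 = -1147.22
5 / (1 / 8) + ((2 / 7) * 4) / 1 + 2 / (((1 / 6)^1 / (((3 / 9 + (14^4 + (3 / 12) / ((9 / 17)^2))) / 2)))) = 87145819 / 378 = 230544.49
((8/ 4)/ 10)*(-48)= -48/ 5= -9.60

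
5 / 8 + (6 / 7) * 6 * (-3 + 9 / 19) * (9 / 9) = -13159 / 1064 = -12.37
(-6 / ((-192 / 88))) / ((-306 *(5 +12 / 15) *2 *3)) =-55 / 212976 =-0.00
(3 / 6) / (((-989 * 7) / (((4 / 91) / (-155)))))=0.00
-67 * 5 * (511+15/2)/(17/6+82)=-1042185/509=-2047.51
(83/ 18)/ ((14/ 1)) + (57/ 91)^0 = 335/ 252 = 1.33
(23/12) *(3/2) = 23/8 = 2.88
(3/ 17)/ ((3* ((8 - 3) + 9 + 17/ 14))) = 14/ 3621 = 0.00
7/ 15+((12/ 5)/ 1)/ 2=5/ 3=1.67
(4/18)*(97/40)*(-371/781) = -35987/140580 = -0.26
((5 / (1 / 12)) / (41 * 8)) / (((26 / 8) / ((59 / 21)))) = 590 / 3731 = 0.16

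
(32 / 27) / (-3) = -32 / 81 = -0.40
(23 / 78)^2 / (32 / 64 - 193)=-529 / 1171170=-0.00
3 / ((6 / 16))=8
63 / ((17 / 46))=2898 / 17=170.47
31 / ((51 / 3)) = 31 / 17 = 1.82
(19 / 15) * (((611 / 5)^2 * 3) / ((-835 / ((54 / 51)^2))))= -76.19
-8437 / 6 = -1406.17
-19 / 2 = -9.50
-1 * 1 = -1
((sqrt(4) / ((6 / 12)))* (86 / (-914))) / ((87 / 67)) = -11524 / 39759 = -0.29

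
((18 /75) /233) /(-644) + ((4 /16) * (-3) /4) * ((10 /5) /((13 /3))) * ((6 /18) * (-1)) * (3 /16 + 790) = 35570761929 /1560540800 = 22.79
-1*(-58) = 58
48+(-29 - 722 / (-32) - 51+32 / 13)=-1451 / 208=-6.98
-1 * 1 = -1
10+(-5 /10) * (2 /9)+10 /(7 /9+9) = 4321 /396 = 10.91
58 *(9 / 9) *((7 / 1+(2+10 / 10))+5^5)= 181830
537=537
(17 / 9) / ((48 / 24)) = 17 / 18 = 0.94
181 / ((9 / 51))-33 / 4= 12209 / 12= 1017.42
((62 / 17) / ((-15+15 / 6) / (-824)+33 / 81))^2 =7610712597504 / 102176761801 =74.49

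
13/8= 1.62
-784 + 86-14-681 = -1393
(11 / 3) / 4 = 11 / 12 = 0.92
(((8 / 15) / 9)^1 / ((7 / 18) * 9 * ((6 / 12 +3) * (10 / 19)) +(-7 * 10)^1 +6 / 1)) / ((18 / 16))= -2432 / 2657205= -0.00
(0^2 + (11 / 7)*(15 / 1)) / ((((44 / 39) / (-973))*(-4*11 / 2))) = 81315 / 88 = 924.03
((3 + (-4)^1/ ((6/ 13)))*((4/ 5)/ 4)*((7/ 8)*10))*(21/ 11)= -833/ 44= -18.93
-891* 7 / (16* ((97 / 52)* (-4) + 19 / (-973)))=78891813 / 1514048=52.11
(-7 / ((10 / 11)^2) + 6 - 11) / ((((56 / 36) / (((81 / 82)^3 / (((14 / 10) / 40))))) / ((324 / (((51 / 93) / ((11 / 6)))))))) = -258301.39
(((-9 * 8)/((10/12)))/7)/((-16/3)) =81/35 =2.31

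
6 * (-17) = -102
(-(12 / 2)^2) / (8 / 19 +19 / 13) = -2964 / 155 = -19.12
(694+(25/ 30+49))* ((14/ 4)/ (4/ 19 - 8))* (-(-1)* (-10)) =2967895/ 888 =3342.22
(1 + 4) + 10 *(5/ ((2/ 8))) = 205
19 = 19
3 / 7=0.43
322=322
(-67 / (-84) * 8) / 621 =134 / 13041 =0.01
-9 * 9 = -81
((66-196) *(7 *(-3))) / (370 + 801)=2730 / 1171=2.33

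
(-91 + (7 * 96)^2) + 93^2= 460142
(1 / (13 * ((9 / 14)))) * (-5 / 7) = -10 / 117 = -0.09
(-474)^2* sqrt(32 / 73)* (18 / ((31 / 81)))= 1310310432* sqrt(146) / 2263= 6996262.13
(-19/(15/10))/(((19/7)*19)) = -14/57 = -0.25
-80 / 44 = -20 / 11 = -1.82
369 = 369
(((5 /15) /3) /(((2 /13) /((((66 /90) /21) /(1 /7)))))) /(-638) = -0.00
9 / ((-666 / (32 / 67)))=-16 / 2479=-0.01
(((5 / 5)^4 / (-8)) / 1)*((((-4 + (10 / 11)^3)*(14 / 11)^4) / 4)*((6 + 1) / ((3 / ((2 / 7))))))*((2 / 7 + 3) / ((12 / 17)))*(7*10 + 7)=1014833071 / 15944049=63.65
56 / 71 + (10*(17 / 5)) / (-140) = 2713 / 4970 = 0.55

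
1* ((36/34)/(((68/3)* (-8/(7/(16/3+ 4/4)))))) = -567/87856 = -0.01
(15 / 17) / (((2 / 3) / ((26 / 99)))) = 65 / 187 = 0.35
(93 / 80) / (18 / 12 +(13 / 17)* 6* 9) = 527 / 19400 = 0.03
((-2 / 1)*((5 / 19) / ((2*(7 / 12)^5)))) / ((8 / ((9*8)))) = -11197440 / 319333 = -35.07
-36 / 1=-36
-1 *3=-3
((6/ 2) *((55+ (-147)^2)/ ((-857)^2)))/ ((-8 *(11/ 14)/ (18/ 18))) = -113736/ 8078939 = -0.01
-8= -8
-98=-98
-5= -5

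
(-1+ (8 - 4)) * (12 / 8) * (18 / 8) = 81 / 8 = 10.12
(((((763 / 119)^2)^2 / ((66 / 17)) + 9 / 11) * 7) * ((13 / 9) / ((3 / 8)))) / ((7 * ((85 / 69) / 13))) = 2198852002724 / 124028685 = 17728.58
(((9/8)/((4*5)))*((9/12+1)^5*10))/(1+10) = 0.84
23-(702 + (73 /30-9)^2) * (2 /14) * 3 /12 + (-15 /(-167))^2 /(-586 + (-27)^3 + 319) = -3.61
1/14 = 0.07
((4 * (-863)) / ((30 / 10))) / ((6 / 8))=-13808 / 9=-1534.22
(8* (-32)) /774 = -0.33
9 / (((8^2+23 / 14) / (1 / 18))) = 7 / 919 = 0.01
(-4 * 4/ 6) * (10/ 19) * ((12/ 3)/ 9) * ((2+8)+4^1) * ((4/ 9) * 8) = -143360/ 4617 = -31.05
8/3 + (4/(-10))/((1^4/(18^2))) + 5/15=-633/5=-126.60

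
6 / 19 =0.32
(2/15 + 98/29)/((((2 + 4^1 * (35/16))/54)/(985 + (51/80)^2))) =373829211/21500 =17387.41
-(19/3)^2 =-40.11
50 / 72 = 25 / 36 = 0.69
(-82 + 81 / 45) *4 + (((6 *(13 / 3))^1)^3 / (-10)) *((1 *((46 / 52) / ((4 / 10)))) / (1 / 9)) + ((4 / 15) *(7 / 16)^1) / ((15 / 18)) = -1765183 / 50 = -35303.66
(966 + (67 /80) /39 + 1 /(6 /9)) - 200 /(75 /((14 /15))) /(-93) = 842231389 /870480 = 967.55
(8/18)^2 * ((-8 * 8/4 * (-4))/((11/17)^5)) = 111.45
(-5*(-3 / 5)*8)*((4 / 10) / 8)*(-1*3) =-18 / 5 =-3.60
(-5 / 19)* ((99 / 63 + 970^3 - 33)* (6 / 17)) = -191661323400 / 2261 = -84768387.17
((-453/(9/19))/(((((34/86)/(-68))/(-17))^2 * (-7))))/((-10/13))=-159440497736/105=-1518480930.82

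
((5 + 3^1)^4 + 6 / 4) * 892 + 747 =3655717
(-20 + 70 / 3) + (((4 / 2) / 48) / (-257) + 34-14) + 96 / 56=360483 / 14392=25.05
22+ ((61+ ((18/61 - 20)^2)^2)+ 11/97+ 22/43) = 8711619243333936/57751002811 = 150847.93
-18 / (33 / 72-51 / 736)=-46.27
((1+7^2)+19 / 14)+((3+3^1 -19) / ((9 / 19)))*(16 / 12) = 14.76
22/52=11/26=0.42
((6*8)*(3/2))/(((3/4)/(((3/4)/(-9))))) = -8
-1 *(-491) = 491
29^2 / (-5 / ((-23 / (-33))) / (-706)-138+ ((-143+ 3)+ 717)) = 13656158 / 7128647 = 1.92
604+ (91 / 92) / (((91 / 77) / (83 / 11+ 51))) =653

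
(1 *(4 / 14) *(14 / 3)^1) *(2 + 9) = 14.67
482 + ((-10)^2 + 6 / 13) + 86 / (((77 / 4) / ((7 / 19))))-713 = -128.89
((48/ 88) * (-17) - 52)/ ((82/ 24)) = -8088/ 451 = -17.93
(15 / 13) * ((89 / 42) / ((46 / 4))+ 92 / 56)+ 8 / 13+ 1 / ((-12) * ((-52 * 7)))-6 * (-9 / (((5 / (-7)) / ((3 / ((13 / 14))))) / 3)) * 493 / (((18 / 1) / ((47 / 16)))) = -29611586843 / 502320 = -58949.65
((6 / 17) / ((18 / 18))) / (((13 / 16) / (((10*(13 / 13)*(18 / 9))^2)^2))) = 15360000 / 221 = 69502.26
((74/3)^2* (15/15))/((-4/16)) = -21904/9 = -2433.78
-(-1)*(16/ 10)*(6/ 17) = 48/ 85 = 0.56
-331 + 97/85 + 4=-27698/85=-325.86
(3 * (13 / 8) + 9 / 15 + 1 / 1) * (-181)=-46879 / 40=-1171.98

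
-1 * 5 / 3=-5 / 3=-1.67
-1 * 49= -49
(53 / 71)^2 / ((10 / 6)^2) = 25281 / 126025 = 0.20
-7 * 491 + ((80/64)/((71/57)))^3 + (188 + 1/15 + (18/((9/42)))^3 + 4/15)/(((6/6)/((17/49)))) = 681059818151455/3367226688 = 202261.35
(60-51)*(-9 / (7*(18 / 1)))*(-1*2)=9 / 7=1.29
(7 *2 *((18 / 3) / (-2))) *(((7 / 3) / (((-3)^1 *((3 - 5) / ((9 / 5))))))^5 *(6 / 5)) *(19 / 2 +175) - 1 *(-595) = -241962329 / 250000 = -967.85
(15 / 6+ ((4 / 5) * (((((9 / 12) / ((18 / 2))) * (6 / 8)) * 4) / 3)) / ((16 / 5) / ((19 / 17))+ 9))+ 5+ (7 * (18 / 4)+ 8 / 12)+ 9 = 164561 / 3381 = 48.67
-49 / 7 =-7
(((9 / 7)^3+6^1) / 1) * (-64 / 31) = -178368 / 10633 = -16.77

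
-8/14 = -4/7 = -0.57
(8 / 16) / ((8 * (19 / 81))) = 81 / 304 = 0.27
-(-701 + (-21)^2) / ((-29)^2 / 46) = 11960 / 841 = 14.22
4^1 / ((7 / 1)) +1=11 / 7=1.57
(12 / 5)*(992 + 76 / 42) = 16696 / 7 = 2385.14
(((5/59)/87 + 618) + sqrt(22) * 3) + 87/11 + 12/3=3 * sqrt(22) + 35566612/56463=643.98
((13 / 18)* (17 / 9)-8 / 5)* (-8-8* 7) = 6112 / 405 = 15.09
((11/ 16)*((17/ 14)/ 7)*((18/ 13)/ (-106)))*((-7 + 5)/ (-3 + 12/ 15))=-765/ 540176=-0.00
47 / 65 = 0.72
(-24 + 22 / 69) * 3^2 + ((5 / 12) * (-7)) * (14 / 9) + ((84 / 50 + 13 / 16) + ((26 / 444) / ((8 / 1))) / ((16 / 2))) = -15820973773 / 73526400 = -215.17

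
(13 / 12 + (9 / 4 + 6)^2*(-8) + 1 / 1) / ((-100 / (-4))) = -6509 / 300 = -21.70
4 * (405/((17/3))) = 4860/17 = 285.88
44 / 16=11 / 4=2.75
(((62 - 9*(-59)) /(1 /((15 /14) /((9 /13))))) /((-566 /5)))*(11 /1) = -2119975 /23772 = -89.18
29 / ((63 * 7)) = 29 / 441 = 0.07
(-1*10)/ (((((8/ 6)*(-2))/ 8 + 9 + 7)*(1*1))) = -30/ 47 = -0.64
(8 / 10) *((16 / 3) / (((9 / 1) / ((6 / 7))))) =128 / 315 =0.41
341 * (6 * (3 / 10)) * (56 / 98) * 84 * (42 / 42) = 147312 / 5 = 29462.40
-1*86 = -86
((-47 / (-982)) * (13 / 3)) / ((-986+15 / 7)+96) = -4277 / 18309390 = -0.00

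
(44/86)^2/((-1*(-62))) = 242/57319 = 0.00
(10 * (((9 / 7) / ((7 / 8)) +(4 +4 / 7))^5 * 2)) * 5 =227226278297600 / 282475249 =804411.29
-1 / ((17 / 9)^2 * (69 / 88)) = -2376 / 6647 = -0.36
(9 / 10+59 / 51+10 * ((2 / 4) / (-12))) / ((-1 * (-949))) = 1673 / 967980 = 0.00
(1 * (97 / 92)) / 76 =97 / 6992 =0.01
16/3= 5.33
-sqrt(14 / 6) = -sqrt(21) / 3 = -1.53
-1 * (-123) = 123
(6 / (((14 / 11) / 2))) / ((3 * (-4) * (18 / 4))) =-11 / 63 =-0.17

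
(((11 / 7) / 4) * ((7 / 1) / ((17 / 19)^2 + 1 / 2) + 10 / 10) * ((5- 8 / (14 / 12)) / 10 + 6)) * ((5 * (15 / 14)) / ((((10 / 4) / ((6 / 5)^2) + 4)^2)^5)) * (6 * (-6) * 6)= -6780474846785792635117240320 / 15500259682507961542295650844791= -0.00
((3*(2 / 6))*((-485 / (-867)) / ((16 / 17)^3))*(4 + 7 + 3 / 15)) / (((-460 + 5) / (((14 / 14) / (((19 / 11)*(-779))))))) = 18139 / 1477731840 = 0.00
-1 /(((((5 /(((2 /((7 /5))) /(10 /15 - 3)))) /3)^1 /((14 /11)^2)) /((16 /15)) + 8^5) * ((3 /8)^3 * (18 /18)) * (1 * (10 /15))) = -32768 /37746921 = -0.00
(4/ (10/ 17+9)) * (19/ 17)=76/ 163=0.47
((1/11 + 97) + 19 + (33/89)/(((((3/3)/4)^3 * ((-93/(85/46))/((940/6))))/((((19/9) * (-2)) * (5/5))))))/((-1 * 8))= -8066017103/150773832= -53.50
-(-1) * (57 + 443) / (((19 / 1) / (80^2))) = 3200000 / 19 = 168421.05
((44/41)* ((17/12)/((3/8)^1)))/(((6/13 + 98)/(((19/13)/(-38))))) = -187/118080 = -0.00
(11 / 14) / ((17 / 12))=66 / 119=0.55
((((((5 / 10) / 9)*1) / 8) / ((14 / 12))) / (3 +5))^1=1 / 1344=0.00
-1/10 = -0.10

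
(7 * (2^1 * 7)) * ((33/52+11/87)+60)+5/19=255927383/42978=5954.85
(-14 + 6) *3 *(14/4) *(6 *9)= -4536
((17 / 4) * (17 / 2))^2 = 83521 / 64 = 1305.02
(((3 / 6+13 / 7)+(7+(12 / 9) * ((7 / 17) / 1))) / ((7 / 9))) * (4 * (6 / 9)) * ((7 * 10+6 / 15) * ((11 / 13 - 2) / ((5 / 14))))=-59752704 / 7735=-7724.98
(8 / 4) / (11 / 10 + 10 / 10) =20 / 21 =0.95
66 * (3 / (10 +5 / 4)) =88 / 5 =17.60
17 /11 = 1.55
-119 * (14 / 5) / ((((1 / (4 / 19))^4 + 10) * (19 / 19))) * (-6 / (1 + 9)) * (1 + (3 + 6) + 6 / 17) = 1892352 / 474575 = 3.99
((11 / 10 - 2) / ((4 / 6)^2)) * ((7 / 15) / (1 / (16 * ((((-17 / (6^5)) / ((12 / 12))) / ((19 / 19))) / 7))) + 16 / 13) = -116419 / 46800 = -2.49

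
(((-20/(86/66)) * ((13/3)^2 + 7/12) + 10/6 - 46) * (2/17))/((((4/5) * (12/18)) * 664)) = -0.11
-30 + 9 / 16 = -471 / 16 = -29.44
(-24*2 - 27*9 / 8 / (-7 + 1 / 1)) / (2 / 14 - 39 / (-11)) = -52899 / 4544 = -11.64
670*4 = 2680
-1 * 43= -43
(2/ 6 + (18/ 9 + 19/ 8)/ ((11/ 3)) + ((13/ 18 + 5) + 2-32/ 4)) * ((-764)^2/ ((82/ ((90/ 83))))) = 360797090/ 37433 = 9638.48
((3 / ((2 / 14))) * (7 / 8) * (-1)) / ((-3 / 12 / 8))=588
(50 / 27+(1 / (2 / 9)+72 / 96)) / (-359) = -767 / 38772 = -0.02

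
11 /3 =3.67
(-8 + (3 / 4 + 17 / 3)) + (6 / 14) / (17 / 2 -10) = -157 / 84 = -1.87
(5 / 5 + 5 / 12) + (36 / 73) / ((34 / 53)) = 32545 / 14892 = 2.19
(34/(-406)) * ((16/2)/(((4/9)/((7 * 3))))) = -31.66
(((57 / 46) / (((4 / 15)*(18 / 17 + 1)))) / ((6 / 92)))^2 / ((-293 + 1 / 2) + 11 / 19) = -17840259 / 4348456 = -4.10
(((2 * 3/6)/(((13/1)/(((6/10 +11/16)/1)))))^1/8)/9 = 103/74880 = 0.00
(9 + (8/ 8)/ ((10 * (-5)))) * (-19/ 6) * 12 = -8531/ 25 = -341.24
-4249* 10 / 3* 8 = -339920 / 3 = -113306.67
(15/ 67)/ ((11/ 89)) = 1335/ 737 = 1.81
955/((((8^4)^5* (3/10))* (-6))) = -4775/10376293541461622784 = -0.00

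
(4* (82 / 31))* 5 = 1640 / 31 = 52.90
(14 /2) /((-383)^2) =0.00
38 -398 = -360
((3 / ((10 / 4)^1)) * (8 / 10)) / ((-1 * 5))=-24 / 125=-0.19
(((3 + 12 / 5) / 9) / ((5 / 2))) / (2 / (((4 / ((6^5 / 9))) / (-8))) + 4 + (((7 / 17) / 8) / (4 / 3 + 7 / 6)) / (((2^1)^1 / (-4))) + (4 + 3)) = -68 / 976095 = -0.00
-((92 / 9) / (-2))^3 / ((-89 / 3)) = -97336 / 21627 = -4.50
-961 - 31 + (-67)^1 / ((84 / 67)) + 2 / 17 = -1492721 / 1428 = -1045.32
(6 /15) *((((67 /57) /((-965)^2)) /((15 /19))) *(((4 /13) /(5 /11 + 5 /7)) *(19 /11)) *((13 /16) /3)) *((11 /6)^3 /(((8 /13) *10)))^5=13820809553695158528386873 /174320954539399415070720000000000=0.00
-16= -16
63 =63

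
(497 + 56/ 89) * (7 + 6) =575757/ 89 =6469.18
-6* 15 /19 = -90 /19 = -4.74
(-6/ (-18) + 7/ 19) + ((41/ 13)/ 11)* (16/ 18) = 23392/ 24453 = 0.96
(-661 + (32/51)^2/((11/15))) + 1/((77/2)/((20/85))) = -44091451/66759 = -660.46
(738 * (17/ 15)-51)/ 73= 3927/ 365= 10.76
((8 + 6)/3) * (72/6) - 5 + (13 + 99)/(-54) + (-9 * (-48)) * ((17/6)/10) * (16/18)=21293/135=157.73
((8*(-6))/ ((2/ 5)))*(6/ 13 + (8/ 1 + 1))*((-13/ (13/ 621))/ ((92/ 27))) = 2690010/ 13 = 206923.85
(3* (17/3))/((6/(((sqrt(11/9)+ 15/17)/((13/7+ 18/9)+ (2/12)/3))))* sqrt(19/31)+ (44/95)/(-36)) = 3154095* (45+ 17* sqrt(11))/(-40579* sqrt(11) - 107415+ 7165755* sqrt(589)) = 1.84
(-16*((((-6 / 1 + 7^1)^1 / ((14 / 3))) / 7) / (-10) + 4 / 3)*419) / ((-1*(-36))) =-1638709 / 6615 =-247.73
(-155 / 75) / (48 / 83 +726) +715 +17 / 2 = 327234146 / 452295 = 723.50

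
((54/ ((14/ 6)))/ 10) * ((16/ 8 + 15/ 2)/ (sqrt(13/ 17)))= 1539 * sqrt(221)/ 910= 25.14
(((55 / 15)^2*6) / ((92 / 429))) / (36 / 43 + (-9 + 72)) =744029 / 126270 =5.89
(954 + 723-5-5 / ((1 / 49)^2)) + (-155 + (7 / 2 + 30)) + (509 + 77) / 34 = -10437.26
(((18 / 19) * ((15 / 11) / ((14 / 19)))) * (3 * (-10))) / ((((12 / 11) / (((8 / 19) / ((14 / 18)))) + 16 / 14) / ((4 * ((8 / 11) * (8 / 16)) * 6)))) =-2332800 / 16049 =-145.35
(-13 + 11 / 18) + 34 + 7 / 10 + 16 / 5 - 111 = -3847 / 45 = -85.49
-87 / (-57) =29 / 19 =1.53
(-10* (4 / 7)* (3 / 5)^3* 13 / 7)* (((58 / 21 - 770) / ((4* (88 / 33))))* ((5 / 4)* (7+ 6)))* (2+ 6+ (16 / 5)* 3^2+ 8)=147038112 / 1225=120031.11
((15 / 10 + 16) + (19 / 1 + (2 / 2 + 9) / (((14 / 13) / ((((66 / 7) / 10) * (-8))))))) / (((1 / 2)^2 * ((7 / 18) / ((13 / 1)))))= -1538316 / 343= -4484.89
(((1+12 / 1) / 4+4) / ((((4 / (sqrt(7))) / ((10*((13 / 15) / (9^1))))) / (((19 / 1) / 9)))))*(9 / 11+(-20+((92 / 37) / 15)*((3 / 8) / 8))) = -4471911041*sqrt(7) / 63296640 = -186.92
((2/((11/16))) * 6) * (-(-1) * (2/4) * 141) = 13536/11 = 1230.55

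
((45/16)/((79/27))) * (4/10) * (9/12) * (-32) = -729/79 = -9.23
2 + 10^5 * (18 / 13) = 1800026 / 13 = 138463.54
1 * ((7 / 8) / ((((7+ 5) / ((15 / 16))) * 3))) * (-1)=-35 / 1536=-0.02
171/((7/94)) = 16074/7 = 2296.29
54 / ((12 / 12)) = 54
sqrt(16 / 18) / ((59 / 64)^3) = 524288 *sqrt(2) / 616137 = 1.20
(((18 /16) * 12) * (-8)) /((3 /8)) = -288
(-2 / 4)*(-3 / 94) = 3 / 188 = 0.02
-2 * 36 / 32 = -9 / 4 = -2.25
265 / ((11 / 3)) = 795 / 11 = 72.27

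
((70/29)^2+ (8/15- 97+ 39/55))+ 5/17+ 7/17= -42096584/471801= -89.23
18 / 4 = 9 / 2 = 4.50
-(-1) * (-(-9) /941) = 9 /941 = 0.01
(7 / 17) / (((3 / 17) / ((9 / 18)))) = 7 / 6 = 1.17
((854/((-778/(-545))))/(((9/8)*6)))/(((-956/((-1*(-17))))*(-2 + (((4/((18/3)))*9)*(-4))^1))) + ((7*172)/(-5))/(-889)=13737848849/41443682670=0.33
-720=-720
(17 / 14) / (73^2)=17 / 74606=0.00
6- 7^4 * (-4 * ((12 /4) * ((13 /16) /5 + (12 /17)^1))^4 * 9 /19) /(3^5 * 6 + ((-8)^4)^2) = 1639310204299258492809 /272650864557322240000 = 6.01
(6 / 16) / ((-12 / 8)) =-1 / 4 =-0.25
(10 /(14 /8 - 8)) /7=-8 /35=-0.23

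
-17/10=-1.70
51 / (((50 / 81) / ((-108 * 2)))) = -17845.92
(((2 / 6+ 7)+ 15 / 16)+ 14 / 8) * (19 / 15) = 9139 / 720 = 12.69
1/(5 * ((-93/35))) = -0.08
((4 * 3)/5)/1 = 12/5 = 2.40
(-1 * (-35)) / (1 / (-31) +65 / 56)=60760 / 1959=31.02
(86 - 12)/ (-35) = -74/ 35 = -2.11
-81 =-81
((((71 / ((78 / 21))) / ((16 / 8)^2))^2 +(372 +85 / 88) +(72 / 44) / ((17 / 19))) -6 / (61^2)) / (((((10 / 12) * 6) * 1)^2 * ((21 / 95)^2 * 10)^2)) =389997745551883787 / 5854706458368768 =66.61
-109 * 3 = -327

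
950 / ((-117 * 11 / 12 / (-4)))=15200 / 429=35.43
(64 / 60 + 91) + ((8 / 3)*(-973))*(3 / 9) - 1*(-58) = -32167 / 45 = -714.82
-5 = -5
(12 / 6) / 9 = 2 / 9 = 0.22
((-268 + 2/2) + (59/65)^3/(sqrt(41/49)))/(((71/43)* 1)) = -11481/71 + 61819079* sqrt(41)/799433375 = -161.21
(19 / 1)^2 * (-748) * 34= -9180952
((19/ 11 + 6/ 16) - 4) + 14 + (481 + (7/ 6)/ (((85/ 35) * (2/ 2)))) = 2215199/ 4488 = 493.58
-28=-28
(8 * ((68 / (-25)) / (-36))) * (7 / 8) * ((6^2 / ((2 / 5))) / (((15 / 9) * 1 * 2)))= 357 / 25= 14.28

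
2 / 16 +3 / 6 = 5 / 8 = 0.62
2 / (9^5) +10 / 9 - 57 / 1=-3300181 / 59049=-55.89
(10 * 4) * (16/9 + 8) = 3520/9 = 391.11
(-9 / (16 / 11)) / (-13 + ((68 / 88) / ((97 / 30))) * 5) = 105633 / 201536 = 0.52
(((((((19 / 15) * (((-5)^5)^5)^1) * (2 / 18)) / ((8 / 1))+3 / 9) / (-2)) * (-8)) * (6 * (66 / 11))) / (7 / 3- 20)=2264976501464843606 / 53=42735405688015917.09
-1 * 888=-888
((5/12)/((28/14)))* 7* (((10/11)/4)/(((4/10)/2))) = 875/528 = 1.66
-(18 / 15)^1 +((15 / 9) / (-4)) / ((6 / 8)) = -79 / 45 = -1.76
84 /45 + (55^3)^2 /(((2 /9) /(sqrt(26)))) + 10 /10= 43 /15 + 249125765625 * sqrt(26) /2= 635148570133.18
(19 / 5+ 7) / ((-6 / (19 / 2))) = -171 / 10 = -17.10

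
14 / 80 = 7 / 40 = 0.18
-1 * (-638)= 638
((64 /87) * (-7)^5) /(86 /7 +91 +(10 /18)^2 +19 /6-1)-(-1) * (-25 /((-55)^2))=-4472860571 /38258627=-116.91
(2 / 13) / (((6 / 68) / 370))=25160 / 39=645.13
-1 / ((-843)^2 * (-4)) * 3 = 1 / 947532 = 0.00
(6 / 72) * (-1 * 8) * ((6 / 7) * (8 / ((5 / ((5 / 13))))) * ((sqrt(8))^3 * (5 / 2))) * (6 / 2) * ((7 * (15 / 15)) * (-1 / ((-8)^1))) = -480 * sqrt(2) / 13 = -52.22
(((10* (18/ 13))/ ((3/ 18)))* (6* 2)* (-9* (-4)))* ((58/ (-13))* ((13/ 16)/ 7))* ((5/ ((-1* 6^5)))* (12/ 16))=6525/ 728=8.96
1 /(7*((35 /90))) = 18 /49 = 0.37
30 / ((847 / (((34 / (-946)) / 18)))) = -85 / 1201893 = -0.00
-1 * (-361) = 361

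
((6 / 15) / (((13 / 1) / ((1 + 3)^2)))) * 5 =32 / 13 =2.46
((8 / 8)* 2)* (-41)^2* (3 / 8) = 5043 / 4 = 1260.75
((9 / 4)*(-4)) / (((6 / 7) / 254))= -2667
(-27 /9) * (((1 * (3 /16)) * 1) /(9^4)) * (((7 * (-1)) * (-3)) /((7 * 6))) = -1 /23328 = -0.00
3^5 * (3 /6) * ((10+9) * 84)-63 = 193851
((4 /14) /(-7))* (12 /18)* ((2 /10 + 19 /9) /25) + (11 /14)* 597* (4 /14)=22163209 /165375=134.02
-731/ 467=-1.57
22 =22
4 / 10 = 0.40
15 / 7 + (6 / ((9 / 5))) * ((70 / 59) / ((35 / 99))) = 5505 / 413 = 13.33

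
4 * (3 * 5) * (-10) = -600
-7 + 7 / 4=-21 / 4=-5.25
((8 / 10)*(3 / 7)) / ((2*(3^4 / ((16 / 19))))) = 32 / 17955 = 0.00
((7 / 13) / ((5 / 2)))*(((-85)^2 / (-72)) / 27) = -10115 / 12636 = -0.80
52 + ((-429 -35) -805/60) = -5105/12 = -425.42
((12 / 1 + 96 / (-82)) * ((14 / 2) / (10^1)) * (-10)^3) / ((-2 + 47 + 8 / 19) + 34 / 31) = -61020400 / 374453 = -162.96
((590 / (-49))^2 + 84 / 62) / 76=5445971 / 2828378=1.93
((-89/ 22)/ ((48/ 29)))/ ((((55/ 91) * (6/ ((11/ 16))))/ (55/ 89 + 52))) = -24.38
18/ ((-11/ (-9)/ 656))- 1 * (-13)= 106415/ 11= 9674.09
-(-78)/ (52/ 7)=21/ 2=10.50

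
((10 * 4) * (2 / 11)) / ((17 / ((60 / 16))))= 300 / 187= 1.60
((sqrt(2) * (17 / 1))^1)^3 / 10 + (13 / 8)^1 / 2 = 13 / 16 + 4913 * sqrt(2) / 5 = 1390.42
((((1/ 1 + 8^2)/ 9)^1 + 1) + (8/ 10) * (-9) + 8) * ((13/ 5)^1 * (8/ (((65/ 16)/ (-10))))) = -103936/ 225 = -461.94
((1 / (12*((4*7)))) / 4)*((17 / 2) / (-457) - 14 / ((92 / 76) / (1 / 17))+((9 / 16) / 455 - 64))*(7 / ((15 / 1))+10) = -13213340631629 / 26224961817600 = -0.50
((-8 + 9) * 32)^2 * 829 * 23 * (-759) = -14819177472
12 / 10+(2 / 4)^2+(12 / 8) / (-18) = 41 / 30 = 1.37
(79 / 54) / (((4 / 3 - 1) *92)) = 79 / 1656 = 0.05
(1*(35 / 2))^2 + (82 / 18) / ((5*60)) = 206729 / 675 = 306.27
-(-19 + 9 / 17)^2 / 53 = -98596 / 15317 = -6.44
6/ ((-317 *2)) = -3/ 317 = -0.01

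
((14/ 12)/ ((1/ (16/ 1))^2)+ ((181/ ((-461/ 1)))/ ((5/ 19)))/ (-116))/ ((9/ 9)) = 239582797/ 802140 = 298.68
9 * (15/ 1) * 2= 270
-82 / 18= -41 / 9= -4.56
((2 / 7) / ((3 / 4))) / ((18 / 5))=20 / 189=0.11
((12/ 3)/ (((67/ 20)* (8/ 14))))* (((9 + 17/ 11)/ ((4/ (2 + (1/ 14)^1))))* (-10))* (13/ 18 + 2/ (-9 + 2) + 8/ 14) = -115.02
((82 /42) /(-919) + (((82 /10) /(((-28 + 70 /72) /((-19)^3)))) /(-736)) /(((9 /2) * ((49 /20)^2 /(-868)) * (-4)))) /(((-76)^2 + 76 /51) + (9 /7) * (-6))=-8172645362807 /2075770950677690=-0.00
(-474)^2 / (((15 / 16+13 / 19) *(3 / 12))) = 273206016 / 493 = 554170.42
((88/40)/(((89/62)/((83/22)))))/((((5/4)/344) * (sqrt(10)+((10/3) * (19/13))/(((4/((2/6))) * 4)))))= -758594304/46923025+37370750976 * sqrt(10)/234615125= 487.54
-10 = -10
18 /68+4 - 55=-1725 /34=-50.74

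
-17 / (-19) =17 / 19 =0.89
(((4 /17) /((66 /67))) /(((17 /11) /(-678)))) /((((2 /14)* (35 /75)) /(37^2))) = -621881940 /289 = -2151840.62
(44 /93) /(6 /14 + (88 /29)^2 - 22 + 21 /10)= -2590280 /56190879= -0.05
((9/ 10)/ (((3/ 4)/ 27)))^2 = 26244/ 25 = 1049.76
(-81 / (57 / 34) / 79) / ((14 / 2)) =-918 / 10507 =-0.09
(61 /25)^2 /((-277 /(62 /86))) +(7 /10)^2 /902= -401595433 /26859305000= -0.01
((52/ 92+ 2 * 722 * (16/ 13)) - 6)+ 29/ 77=40800730/ 23023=1772.17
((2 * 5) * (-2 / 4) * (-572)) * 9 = 25740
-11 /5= -2.20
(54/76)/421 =27/15998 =0.00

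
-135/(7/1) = -135/7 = -19.29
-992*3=-2976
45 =45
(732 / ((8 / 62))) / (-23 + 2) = -1891 / 7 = -270.14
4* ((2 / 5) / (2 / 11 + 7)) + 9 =3643 / 395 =9.22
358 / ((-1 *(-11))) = 358 / 11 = 32.55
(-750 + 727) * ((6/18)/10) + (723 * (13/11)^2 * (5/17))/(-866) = -14824844/13360215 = -1.11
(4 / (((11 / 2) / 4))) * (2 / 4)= 16 / 11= 1.45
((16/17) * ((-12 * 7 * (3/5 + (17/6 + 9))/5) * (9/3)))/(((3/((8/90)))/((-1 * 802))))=268034816/19125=14014.89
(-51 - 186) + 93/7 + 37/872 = -1365293/6104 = -223.67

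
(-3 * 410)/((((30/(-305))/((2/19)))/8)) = 200080/19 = 10530.53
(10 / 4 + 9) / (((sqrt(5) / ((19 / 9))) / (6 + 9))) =162.86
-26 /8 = -13 /4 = -3.25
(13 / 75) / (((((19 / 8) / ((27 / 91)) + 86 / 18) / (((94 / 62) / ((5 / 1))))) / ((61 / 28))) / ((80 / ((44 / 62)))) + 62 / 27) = 596336 / 8490725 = 0.07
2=2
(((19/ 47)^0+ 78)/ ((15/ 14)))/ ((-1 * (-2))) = 553/ 15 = 36.87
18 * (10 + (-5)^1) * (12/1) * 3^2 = 9720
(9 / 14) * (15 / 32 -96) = -27513 / 448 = -61.41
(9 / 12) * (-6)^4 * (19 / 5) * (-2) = -36936 / 5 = -7387.20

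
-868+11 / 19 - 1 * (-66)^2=-99245 / 19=-5223.42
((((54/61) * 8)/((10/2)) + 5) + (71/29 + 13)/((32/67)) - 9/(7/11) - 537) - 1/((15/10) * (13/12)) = -412908737/804895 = -513.00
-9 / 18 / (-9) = 1 / 18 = 0.06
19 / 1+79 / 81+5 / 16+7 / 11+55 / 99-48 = -378073 / 14256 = -26.52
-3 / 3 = -1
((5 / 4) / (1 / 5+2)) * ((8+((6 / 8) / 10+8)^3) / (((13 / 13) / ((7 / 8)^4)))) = 82138851067 / 461373440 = 178.03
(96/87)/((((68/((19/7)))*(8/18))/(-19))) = -1.88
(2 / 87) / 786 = 1 / 34191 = 0.00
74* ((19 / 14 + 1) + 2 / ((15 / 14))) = 32819 / 105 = 312.56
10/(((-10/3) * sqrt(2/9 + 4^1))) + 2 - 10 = -8 - 9 * sqrt(38)/38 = -9.46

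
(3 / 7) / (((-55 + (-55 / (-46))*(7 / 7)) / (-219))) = 3358 / 1925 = 1.74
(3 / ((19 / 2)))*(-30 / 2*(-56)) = 5040 / 19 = 265.26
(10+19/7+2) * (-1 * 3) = -309/7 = -44.14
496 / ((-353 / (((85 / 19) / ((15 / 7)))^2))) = -7023856 / 1146897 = -6.12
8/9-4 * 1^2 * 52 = -1864/9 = -207.11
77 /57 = 1.35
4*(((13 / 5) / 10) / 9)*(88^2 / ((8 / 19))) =478192 / 225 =2125.30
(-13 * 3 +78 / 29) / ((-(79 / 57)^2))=3421197 / 180989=18.90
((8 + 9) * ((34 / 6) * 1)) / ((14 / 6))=289 / 7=41.29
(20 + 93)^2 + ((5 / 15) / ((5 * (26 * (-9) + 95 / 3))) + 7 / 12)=465068213 / 36420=12769.58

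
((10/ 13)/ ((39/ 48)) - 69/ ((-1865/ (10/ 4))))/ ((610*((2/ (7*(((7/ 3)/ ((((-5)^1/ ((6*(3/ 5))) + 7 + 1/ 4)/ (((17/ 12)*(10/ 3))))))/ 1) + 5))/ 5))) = 1506086395/ 19472381448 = 0.08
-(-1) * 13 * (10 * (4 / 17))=520 / 17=30.59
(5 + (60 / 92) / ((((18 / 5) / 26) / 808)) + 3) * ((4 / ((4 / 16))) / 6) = 2105216 / 207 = 10170.13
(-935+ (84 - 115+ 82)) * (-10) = 8840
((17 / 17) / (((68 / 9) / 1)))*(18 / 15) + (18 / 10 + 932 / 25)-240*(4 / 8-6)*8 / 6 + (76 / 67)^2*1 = 6870175217 / 3815650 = 1800.53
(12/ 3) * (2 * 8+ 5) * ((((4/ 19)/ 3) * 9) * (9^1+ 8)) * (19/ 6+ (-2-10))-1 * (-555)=-7411.74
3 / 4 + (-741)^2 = 2196327 / 4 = 549081.75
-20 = -20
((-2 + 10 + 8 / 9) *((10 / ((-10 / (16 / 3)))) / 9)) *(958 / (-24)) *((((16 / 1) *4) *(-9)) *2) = -19619840 / 81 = -242220.25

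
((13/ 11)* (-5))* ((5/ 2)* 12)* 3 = -5850/ 11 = -531.82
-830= -830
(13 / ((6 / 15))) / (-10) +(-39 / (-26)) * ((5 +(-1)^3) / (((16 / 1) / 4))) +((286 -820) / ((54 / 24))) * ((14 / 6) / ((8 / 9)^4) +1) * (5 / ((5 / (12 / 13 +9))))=-74274583 / 6656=-11159.04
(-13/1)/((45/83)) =-1079/45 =-23.98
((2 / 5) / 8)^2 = 1 / 400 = 0.00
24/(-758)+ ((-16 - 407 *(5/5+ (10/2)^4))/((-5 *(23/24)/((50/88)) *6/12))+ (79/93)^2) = 50113799463883/829326663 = 60427.09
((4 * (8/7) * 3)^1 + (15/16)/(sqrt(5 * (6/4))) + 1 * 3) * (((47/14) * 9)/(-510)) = -16497/16660 - 141 * sqrt(30)/38080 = -1.01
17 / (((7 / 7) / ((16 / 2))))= 136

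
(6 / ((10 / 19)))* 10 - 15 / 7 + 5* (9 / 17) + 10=14816 / 119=124.50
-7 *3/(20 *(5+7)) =-7/80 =-0.09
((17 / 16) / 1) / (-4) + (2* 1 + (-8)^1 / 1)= -401 / 64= -6.27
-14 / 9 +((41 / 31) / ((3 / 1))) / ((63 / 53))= -6941 / 5859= -1.18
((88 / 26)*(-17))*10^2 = -74800 / 13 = -5753.85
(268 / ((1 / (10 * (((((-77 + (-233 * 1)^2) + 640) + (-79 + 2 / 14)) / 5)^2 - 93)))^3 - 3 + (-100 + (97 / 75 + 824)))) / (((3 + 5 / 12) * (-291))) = -681111132854920113274701779447793129600 / 1825124062853476923639468717099344533719181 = -0.00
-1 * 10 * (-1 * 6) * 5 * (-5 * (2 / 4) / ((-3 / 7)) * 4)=7000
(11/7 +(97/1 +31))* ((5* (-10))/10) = -4535/7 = -647.86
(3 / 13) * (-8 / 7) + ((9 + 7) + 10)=2342 / 91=25.74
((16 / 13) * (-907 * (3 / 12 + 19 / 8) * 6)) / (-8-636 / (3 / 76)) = 1.09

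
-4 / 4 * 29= -29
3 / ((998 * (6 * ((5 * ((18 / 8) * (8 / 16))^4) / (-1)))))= -1024 / 16369695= -0.00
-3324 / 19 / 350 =-1662 / 3325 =-0.50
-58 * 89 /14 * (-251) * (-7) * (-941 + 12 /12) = 608961140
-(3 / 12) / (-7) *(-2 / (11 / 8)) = -4 / 77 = -0.05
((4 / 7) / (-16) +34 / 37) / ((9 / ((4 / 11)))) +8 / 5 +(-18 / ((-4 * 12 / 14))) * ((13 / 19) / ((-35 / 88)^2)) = 98830979 / 4059825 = 24.34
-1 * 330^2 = -108900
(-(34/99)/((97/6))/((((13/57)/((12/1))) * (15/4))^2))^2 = 355430481002496/20322740205625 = 17.49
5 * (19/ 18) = 95/ 18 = 5.28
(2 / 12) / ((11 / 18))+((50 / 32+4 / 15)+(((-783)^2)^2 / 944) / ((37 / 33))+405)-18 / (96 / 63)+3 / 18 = 2046658652920577 / 5763120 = 355130320.54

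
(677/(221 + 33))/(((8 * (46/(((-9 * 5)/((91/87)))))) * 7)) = -2650455/59541664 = -0.04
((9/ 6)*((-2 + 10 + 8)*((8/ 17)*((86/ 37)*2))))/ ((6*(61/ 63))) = 346752/ 38369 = 9.04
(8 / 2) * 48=192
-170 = -170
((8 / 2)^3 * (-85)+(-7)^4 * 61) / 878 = 141021 / 878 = 160.62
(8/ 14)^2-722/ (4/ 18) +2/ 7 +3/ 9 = -477464/ 147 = -3248.05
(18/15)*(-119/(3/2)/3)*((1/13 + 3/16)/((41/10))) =-6545/3198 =-2.05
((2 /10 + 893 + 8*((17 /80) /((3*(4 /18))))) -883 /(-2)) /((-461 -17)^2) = 5349 /913936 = 0.01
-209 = -209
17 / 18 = 0.94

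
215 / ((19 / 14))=3010 / 19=158.42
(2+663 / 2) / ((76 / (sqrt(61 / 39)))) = 667 * sqrt(2379) / 5928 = 5.49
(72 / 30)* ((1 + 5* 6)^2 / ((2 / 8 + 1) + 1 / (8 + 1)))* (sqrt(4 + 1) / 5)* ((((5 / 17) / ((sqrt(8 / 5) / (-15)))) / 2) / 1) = -778410* sqrt(2) / 833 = -1321.53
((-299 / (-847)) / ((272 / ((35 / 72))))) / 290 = 299 / 137440512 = 0.00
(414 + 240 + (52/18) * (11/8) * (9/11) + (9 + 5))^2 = 7209225/16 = 450576.56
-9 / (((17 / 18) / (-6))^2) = -363.24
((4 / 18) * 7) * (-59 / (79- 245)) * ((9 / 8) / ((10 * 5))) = 413 / 33200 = 0.01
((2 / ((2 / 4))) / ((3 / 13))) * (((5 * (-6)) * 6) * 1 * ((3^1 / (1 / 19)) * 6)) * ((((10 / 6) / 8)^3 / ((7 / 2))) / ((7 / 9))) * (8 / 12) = -463125 / 196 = -2362.88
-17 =-17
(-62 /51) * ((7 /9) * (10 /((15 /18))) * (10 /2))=-56.73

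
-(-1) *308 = 308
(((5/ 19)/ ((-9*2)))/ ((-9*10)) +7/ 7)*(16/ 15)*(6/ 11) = 49256/ 84645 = 0.58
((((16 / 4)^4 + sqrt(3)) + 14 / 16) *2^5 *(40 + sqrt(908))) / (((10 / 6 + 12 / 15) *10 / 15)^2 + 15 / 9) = 132783.98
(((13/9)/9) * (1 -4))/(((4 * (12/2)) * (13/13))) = -0.02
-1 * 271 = -271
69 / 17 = 4.06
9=9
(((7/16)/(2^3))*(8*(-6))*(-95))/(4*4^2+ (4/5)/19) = 63175/16224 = 3.89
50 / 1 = 50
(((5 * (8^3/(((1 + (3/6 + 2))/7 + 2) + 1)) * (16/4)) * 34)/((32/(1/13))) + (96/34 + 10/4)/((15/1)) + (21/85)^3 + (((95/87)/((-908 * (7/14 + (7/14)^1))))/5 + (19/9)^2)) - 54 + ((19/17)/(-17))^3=189.95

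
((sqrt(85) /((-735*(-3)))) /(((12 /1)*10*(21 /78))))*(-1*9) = -0.00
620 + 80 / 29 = 18060 / 29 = 622.76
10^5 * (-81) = -8100000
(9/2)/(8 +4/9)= 81/152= 0.53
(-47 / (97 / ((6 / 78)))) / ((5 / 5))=-47 / 1261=-0.04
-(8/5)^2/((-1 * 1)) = 2.56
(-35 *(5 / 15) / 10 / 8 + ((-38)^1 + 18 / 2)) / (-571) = 1399 / 27408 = 0.05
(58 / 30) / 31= 0.06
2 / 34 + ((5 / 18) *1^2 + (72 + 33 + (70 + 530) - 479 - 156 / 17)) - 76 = 43195 / 306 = 141.16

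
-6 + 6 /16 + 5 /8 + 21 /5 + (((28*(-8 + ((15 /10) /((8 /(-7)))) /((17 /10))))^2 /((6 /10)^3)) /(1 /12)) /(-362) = -43590766873 /4707810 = -9259.25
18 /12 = 3 /2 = 1.50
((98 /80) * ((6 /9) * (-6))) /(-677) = 49 /6770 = 0.01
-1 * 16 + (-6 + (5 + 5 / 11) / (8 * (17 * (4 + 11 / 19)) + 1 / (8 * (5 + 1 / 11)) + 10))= -86861134 / 3949781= -21.99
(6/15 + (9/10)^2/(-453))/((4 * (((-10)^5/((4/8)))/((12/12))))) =-6013/12080000000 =-0.00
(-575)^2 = 330625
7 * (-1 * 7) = -49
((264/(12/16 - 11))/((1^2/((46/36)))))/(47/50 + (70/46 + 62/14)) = -32586400/6822441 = -4.78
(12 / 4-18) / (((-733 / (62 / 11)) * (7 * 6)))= 155 / 56441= 0.00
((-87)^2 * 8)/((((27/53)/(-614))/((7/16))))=-95787377/3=-31929125.67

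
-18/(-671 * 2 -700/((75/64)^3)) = 0.01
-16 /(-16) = 1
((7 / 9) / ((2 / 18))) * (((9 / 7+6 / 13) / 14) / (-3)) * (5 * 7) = -265 / 26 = -10.19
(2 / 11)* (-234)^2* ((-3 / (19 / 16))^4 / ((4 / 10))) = 1453338132480 / 1433531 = 1013817.02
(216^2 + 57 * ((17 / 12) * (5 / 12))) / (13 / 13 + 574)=2241103 / 27600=81.20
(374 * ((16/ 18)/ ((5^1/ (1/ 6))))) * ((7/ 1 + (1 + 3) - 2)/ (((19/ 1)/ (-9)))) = -4488/ 95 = -47.24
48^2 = 2304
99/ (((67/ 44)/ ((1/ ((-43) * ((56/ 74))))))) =-40293/ 20167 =-2.00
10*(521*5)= 26050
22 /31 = 0.71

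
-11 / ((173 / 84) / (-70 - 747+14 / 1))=741972 / 173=4288.86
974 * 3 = 2922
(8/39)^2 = 64/1521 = 0.04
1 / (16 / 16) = 1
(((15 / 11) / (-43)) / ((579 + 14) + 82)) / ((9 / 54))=-0.00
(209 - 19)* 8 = 1520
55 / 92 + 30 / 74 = 3415 / 3404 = 1.00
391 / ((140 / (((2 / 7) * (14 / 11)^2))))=782 / 605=1.29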